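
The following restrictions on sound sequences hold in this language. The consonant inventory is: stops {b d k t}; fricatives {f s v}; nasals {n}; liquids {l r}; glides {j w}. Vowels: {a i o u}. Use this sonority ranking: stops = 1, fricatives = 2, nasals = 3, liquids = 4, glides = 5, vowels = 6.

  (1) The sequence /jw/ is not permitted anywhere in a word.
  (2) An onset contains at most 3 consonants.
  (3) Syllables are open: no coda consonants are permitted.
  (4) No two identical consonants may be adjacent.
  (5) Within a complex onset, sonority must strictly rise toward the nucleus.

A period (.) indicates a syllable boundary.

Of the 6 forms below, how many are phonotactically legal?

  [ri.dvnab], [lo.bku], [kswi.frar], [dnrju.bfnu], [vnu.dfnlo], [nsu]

[ri.dvnab] — violates constraint 3: syllable 2 coda /b/ has 1 consonant (> 0) → phonotactically illegal
[lo.bku] — violates constraint 5: syllable 2 onset /bk/: /b/ (stop, 1) → /k/ (stop, 1) does not rise → phonotactically illegal
[kswi.frar] — violates constraint 3: syllable 2 coda /r/ has 1 consonant (> 0) → phonotactically illegal
[dnrju.bfnu] — violates constraint 2: syllable 1 onset /dnrj/ has 4 consonants (> 3) → phonotactically illegal
[vnu.dfnlo] — violates constraint 2: syllable 2 onset /dfnl/ has 4 consonants (> 3) → phonotactically illegal
[nsu] — violates constraint 5: syllable 1 onset /ns/: /n/ (nasal, 3) → /s/ (fricative, 2) does not rise → phonotactically illegal
No form is phonotactically legal → 0.

0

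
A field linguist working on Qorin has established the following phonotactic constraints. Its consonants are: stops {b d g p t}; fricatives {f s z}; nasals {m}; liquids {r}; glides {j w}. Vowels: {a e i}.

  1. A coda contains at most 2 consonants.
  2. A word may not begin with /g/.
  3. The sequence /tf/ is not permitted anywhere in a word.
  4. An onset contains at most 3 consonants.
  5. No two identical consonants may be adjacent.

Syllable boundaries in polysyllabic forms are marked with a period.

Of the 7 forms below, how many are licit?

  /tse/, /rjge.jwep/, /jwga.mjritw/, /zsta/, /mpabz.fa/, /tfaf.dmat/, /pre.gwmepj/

6

/tse/ — σ1 onset /ts/ (2C), coda /∅/ ok → licit
/rjge.jwep/ — σ1 onset /rjg/ (3C), coda /∅/ ok; σ2 onset /jw/ (2C), coda /p/ ok → licit
/jwga.mjritw/ — σ1 onset /jwg/ (3C), coda /∅/ ok; σ2 onset /mjr/ (3C), coda /tw/ (2C) ok → licit
/zsta/ — σ1 onset /zst/ (3C), coda /∅/ ok → licit
/mpabz.fa/ — σ1 onset /mp/ (2C), coda /bz/ (2C) ok; σ2 onset /f/, coda /∅/ ok → licit
/tfaf.dmat/ — violates constraint 3: contains banned sequence /tf/ → illicit
/pre.gwmepj/ — σ1 onset /pr/ (2C), coda /∅/ ok; σ2 onset /gwm/ (3C), coda /pj/ (2C) ok → licit
Licit: /tse/, /rjge.jwep/, /jwga.mjritw/, /zsta/, /mpabz.fa/, /pre.gwmepj/ → 6.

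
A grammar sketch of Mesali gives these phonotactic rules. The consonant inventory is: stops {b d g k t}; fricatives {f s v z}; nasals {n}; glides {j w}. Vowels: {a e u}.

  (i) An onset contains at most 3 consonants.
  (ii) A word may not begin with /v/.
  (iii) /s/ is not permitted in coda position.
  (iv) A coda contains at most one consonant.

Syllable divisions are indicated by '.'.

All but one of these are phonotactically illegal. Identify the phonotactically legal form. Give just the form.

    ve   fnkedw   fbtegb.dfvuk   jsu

ve — violates constraint (ii): word begins with /v/ → phonotactically illegal
fnkedw — violates constraint (iv): syllable 1 coda /dw/ has 2 consonants (> 1) → phonotactically illegal
fbtegb.dfvuk — violates constraint (iv): syllable 1 coda /gb/ has 2 consonants (> 1) → phonotactically illegal
jsu — σ1 onset /js/ (2C), coda /∅/ ok → phonotactically legal

jsu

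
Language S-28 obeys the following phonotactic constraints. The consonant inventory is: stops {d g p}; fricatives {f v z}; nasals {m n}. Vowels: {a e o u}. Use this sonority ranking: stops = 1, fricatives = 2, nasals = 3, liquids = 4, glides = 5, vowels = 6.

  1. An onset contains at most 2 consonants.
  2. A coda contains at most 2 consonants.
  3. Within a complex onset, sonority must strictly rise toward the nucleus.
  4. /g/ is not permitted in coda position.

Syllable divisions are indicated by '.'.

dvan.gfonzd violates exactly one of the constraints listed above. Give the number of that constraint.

2

dvan.gfonzd: syllable 2 coda /nzd/ has 3 consonants (> 2).
This is a violation of constraint 2: "A coda contains at most 2 consonants."
The remaining constraints (1, 3, 4) are satisfied.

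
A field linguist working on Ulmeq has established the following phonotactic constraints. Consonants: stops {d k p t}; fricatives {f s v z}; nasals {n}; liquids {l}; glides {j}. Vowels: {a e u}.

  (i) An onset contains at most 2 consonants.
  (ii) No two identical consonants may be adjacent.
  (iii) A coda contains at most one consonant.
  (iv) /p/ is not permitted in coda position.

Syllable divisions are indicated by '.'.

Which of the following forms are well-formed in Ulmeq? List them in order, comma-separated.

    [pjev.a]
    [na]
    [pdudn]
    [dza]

[pjev.a], [na], [dza]

[pjev.a] — σ1 onset /pj/ (2C), coda /v/ ok; σ2 onset /∅/, coda /∅/ ok → well-formed
[na] — σ1 onset /n/, coda /∅/ ok → well-formed
[pdudn] — violates constraint (iii): syllable 1 coda /dn/ has 2 consonants (> 1) → ill-formed
[dza] — σ1 onset /dz/ (2C), coda /∅/ ok → well-formed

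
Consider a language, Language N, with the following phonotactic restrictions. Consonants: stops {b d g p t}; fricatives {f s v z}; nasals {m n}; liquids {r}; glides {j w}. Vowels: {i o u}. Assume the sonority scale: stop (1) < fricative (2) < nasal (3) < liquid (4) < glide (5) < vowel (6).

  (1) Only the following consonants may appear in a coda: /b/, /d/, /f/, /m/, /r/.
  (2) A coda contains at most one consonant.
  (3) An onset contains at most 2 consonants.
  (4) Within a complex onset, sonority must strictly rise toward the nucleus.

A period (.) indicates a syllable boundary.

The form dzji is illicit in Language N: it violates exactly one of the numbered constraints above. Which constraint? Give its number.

dzji: syllable 1 onset /dzj/ has 3 consonants (> 2).
This is a violation of constraint 3: "An onset contains at most 2 consonants."
The remaining constraints (1, 2, 4) are satisfied.

3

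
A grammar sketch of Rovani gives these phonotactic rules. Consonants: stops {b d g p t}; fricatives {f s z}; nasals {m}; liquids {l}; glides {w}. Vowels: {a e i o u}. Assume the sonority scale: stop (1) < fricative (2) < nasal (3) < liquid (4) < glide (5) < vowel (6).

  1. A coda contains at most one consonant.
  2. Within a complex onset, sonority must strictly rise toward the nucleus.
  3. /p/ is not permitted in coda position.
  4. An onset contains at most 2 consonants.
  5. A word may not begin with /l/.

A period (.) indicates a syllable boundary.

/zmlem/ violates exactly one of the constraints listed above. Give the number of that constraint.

4

/zmlem/: syllable 1 onset /zml/ has 3 consonants (> 2).
This is a violation of constraint 4: "An onset contains at most 2 consonants."
The remaining constraints (1, 2, 3, 5) are satisfied.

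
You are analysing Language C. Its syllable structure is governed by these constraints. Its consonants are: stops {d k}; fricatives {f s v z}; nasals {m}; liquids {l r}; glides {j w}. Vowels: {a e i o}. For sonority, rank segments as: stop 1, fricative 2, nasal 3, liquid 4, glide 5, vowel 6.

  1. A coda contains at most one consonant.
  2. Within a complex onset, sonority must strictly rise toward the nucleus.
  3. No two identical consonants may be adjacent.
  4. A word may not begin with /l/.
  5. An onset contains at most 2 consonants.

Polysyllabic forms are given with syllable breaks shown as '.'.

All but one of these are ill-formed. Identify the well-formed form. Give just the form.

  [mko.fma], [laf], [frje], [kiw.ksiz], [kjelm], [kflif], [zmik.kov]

[mko.fma] — violates constraint 2: syllable 1 onset /mk/: /m/ (nasal, 3) → /k/ (stop, 1) does not rise → ill-formed
[laf] — violates constraint 4: word begins with /l/ → ill-formed
[frje] — violates constraint 5: syllable 1 onset /frj/ has 3 consonants (> 2) → ill-formed
[kiw.ksiz] — σ1 onset /k/, coda /w/ ok; σ2 onset /ks/ (1→2 rises), coda /z/ ok → well-formed
[kjelm] — violates constraint 1: syllable 1 coda /lm/ has 2 consonants (> 1) → ill-formed
[kflif] — violates constraint 5: syllable 1 onset /kfl/ has 3 consonants (> 2) → ill-formed
[zmik.kov] — violates constraint 3: adjacent identical consonants /kk/ → ill-formed

[kiw.ksiz]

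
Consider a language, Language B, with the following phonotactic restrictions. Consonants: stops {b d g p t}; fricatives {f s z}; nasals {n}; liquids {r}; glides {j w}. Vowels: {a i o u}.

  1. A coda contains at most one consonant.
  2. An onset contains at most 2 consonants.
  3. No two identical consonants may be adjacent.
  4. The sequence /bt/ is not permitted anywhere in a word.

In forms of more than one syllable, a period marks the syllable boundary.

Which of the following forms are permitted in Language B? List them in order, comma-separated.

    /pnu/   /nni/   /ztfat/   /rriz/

/pnu/ — σ1 onset /pn/ (2C), coda /∅/ ok → permitted
/nni/ — violates constraint 3: adjacent identical consonants /nn/ → not permitted
/ztfat/ — violates constraint 2: syllable 1 onset /ztf/ has 3 consonants (> 2) → not permitted
/rriz/ — violates constraint 3: adjacent identical consonants /rr/ → not permitted

/pnu/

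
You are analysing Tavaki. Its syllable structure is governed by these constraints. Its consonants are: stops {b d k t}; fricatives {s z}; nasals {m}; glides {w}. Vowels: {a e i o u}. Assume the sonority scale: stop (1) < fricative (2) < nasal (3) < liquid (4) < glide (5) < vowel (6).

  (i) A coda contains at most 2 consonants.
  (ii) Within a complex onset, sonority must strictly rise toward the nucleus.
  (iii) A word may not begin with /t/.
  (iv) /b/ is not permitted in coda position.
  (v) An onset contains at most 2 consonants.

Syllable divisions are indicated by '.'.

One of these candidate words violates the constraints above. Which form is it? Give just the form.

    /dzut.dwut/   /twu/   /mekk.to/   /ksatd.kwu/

/twu/

/dzut.dwut/ — σ1 onset /dz/ (1→2 rises), coda /t/ ok; σ2 onset /dw/ (1→5 rises), coda /t/ ok → phonotactically legal
/twu/ — violates constraint (iii): word begins with /t/ → phonotactically illegal
/mekk.to/ — σ1 onset /m/, coda /kk/ (2C) ok; σ2 onset /t/, coda /∅/ ok → phonotactically legal
/ksatd.kwu/ — σ1 onset /ks/ (1→2 rises), coda /td/ (2C) ok; σ2 onset /kw/ (1→5 rises), coda /∅/ ok → phonotactically legal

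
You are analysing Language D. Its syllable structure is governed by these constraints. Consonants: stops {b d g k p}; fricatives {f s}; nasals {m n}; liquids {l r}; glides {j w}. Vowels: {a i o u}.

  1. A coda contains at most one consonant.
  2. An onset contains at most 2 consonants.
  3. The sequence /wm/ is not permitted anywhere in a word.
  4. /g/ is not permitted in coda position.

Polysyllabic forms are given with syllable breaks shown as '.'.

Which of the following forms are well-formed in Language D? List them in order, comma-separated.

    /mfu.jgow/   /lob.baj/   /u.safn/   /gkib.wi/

/mfu.jgow/, /lob.baj/, /gkib.wi/

/mfu.jgow/ — σ1 onset /mf/ (2C), coda /∅/ ok; σ2 onset /jg/ (2C), coda /w/ ok → well-formed
/lob.baj/ — σ1 onset /l/, coda /b/ ok; σ2 onset /b/, coda /j/ ok → well-formed
/u.safn/ — violates constraint 1: syllable 2 coda /fn/ has 2 consonants (> 1) → ill-formed
/gkib.wi/ — σ1 onset /gk/ (2C), coda /b/ ok; σ2 onset /w/, coda /∅/ ok → well-formed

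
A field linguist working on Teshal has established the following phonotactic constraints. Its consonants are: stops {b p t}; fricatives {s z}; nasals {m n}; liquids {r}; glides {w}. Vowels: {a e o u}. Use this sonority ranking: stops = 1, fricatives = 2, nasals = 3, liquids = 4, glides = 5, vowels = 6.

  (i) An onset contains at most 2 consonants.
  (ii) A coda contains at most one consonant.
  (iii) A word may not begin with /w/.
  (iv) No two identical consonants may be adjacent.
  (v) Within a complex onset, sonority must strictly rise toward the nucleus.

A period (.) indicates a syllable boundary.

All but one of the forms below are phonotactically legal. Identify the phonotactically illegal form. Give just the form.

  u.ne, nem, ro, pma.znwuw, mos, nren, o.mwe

pma.znwuw

u.ne — σ1 onset /∅/, coda /∅/ ok; σ2 onset /n/, coda /∅/ ok → phonotactically legal
nem — σ1 onset /n/, coda /m/ ok → phonotactically legal
ro — σ1 onset /r/, coda /∅/ ok → phonotactically legal
pma.znwuw — violates constraint (i): syllable 2 onset /znw/ has 3 consonants (> 2) → phonotactically illegal
mos — σ1 onset /m/, coda /s/ ok → phonotactically legal
nren — σ1 onset /nr/ (3→4 rises), coda /n/ ok → phonotactically legal
o.mwe — σ1 onset /∅/, coda /∅/ ok; σ2 onset /mw/ (3→5 rises), coda /∅/ ok → phonotactically legal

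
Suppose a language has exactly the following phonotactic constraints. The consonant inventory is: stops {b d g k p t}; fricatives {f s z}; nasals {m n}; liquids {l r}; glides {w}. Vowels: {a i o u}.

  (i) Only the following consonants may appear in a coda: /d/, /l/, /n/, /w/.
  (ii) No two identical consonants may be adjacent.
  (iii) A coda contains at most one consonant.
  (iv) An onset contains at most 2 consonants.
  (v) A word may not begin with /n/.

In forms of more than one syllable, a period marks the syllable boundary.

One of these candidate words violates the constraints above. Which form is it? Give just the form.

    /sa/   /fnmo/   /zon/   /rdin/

/fnmo/

/sa/ — σ1 onset /s/, coda /∅/ ok → well-formed
/fnmo/ — violates constraint (iv): syllable 1 onset /fnm/ has 3 consonants (> 2) → ill-formed
/zon/ — σ1 onset /z/, coda /n/ ok → well-formed
/rdin/ — σ1 onset /rd/ (2C), coda /n/ ok → well-formed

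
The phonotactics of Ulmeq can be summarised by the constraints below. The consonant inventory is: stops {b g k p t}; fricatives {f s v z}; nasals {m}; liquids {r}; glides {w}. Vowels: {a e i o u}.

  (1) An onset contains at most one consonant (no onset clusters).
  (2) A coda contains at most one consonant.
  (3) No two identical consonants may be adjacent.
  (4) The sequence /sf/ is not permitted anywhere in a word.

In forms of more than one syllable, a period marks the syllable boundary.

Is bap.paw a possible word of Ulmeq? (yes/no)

bap.paw — violates constraint 3: adjacent identical consonants /pp/ → phonotactically illegal

no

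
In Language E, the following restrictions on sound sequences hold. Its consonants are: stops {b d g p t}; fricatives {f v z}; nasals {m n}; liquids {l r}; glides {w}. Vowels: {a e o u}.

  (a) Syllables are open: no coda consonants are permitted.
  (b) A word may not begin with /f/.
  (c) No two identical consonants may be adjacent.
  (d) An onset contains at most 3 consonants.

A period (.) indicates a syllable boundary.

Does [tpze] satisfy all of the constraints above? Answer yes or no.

yes

[tpze] — σ1 onset /tpz/ (3C), coda /∅/ ok → licit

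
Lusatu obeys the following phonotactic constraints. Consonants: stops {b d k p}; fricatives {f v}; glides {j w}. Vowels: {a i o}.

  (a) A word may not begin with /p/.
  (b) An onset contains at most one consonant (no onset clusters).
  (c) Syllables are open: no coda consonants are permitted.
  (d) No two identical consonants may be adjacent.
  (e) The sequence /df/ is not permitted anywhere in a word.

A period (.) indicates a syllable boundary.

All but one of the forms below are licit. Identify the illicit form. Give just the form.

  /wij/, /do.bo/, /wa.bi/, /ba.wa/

/wij/

/wij/ — violates constraint (c): syllable 1 coda /j/ has 1 consonant (> 0) → illicit
/do.bo/ — σ1 onset /d/, coda /∅/ ok; σ2 onset /b/, coda /∅/ ok → licit
/wa.bi/ — σ1 onset /w/, coda /∅/ ok; σ2 onset /b/, coda /∅/ ok → licit
/ba.wa/ — σ1 onset /b/, coda /∅/ ok; σ2 onset /w/, coda /∅/ ok → licit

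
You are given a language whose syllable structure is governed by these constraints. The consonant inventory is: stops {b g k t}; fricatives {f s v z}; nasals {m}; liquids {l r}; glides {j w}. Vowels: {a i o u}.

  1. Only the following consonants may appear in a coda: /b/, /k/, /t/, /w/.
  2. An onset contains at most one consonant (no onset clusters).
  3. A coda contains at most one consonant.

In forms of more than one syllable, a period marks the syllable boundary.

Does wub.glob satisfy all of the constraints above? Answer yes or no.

no

wub.glob — violates constraint 2: syllable 2 onset /gl/ has 2 consonants (> 1) → illicit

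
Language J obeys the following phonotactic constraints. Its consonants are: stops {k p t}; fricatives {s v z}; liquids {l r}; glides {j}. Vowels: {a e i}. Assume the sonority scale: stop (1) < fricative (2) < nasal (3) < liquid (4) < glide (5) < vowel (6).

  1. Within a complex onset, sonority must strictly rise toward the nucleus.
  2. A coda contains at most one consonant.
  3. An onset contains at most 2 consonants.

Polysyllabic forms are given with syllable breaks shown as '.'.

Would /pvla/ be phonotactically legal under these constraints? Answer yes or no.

no

/pvla/ — violates constraint 3: syllable 1 onset /pvl/ has 3 consonants (> 2) → phonotactically illegal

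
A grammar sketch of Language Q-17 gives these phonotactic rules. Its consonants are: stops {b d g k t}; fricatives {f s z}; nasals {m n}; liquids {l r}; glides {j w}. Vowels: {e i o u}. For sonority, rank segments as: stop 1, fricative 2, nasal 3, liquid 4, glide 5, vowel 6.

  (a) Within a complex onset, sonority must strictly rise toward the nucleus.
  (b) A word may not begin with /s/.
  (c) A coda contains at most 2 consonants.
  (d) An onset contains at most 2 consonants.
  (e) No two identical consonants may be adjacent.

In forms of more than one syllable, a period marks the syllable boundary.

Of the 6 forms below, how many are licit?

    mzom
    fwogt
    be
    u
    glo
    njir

mzom — violates constraint (a): syllable 1 onset /mz/: /m/ (nasal, 3) → /z/ (fricative, 2) does not rise → illicit
fwogt — σ1 onset /fw/ (2→5 rises), coda /gt/ (2C) ok → licit
be — σ1 onset /b/, coda /∅/ ok → licit
u — σ1 onset /∅/, coda /∅/ ok → licit
glo — σ1 onset /gl/ (1→4 rises), coda /∅/ ok → licit
njir — σ1 onset /nj/ (3→5 rises), coda /r/ ok → licit
Licit: fwogt, be, u, glo, njir → 5.

5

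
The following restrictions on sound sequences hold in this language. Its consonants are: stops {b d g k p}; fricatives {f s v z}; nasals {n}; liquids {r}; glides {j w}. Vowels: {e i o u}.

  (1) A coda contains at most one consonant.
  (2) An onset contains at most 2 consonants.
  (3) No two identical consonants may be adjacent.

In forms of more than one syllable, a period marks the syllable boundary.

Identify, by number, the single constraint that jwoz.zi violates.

jwoz.zi: adjacent identical consonants /zz/.
This is a violation of constraint 3: "No two identical consonants may be adjacent."
The remaining constraints (1, 2) are satisfied.

3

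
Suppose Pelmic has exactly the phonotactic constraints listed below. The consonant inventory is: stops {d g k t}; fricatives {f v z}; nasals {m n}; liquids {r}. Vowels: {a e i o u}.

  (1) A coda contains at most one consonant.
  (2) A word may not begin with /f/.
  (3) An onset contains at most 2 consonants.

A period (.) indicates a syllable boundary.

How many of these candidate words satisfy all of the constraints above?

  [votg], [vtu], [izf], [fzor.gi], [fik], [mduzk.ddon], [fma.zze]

1

[votg] — violates constraint 1: syllable 1 coda /tg/ has 2 consonants (> 1) → illicit
[vtu] — σ1 onset /vt/ (2C), coda /∅/ ok → licit
[izf] — violates constraint 1: syllable 1 coda /zf/ has 2 consonants (> 1) → illicit
[fzor.gi] — violates constraint 2: word begins with /f/ → illicit
[fik] — violates constraint 2: word begins with /f/ → illicit
[mduzk.ddon] — violates constraint 1: syllable 1 coda /zk/ has 2 consonants (> 1) → illicit
[fma.zze] — violates constraint 2: word begins with /f/ → illicit
Licit: [vtu] → 1.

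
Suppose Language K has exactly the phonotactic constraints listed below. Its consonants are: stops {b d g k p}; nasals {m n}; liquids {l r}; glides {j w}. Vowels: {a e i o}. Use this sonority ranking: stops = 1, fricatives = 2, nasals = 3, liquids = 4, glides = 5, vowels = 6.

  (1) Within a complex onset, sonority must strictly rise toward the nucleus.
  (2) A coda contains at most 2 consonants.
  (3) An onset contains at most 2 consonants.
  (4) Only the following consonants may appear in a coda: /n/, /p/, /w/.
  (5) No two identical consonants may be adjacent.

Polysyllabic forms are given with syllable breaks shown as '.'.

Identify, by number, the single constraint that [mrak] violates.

[mrak]: syllable 1 coda contains /k/, which is not a licensed coda consonant.
This is a violation of constraint 4: "Only the following consonants may appear in a coda: /n/, /p/, /w/."
The remaining constraints (1, 2, 3, 5) are satisfied.

4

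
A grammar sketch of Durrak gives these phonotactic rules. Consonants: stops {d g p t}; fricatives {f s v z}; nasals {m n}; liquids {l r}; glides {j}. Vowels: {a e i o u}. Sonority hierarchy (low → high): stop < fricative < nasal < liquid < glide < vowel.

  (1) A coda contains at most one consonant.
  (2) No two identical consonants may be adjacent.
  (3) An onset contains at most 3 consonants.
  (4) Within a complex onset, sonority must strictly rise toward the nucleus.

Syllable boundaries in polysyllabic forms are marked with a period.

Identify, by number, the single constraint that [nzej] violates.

4

[nzej]: syllable 1 onset /nz/: /n/ (nasal, 3) → /z/ (fricative, 2) does not rise.
This is a violation of constraint 4: "Within a complex onset, sonority must strictly rise toward the nucleus."
The remaining constraints (1, 2, 3) are satisfied.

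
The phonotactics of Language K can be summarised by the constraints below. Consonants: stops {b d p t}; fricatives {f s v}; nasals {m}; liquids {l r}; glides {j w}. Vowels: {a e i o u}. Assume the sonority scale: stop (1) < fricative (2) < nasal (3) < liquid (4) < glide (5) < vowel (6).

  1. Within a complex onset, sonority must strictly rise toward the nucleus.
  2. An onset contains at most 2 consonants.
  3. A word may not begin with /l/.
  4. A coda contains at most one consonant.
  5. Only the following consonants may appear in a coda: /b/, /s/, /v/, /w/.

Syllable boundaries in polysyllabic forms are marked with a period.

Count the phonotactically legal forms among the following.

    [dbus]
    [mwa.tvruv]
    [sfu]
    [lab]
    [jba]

[dbus] — violates constraint 1: syllable 1 onset /db/: /d/ (stop, 1) → /b/ (stop, 1) does not rise → phonotactically illegal
[mwa.tvruv] — violates constraint 2: syllable 2 onset /tvr/ has 3 consonants (> 2) → phonotactically illegal
[sfu] — violates constraint 1: syllable 1 onset /sf/: /s/ (fricative, 2) → /f/ (fricative, 2) does not rise → phonotactically illegal
[lab] — violates constraint 3: word begins with /l/ → phonotactically illegal
[jba] — violates constraint 1: syllable 1 onset /jb/: /j/ (glide, 5) → /b/ (stop, 1) does not rise → phonotactically illegal
No form is phonotactically legal → 0.

0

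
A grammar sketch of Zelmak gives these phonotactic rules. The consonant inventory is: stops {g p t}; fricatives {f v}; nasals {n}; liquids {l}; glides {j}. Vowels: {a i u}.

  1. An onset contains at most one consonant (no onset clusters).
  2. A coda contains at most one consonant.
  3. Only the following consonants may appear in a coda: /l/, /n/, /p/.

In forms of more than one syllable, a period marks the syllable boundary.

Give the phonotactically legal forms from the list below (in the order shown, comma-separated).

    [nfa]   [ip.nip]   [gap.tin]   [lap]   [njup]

[nfa] — violates constraint 1: syllable 1 onset /nf/ has 2 consonants (> 1) → phonotactically illegal
[ip.nip] — σ1 onset /∅/, coda /p/ ok; σ2 onset /n/, coda /p/ ok → phonotactically legal
[gap.tin] — σ1 onset /g/, coda /p/ ok; σ2 onset /t/, coda /n/ ok → phonotactically legal
[lap] — σ1 onset /l/, coda /p/ ok → phonotactically legal
[njup] — violates constraint 1: syllable 1 onset /nj/ has 2 consonants (> 1) → phonotactically illegal

[ip.nip], [gap.tin], [lap]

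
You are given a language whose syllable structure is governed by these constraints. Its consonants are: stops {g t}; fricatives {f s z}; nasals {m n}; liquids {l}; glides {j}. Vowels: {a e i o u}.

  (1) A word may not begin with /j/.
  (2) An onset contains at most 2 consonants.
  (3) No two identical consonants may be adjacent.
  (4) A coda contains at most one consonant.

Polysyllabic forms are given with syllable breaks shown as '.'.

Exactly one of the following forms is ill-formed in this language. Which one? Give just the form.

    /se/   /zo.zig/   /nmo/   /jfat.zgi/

/jfat.zgi/

/se/ — σ1 onset /s/, coda /∅/ ok → well-formed
/zo.zig/ — σ1 onset /z/, coda /∅/ ok; σ2 onset /z/, coda /g/ ok → well-formed
/nmo/ — σ1 onset /nm/ (2C), coda /∅/ ok → well-formed
/jfat.zgi/ — violates constraint 1: word begins with /j/ → ill-formed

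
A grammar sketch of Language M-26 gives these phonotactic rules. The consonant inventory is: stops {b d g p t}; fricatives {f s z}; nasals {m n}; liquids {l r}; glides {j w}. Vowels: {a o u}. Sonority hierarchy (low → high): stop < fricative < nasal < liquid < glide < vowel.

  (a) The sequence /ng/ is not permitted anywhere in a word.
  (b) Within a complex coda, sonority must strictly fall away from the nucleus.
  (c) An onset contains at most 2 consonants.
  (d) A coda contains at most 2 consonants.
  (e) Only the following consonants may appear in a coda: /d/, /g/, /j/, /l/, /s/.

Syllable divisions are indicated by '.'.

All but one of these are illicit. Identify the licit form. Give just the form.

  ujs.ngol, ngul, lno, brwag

ujs.ngol — violates constraint (a): contains banned sequence /ng/ → illicit
ngul — violates constraint (a): contains banned sequence /ng/ → illicit
lno — σ1 onset /ln/ (2C), coda /∅/ ok → licit
brwag — violates constraint (c): syllable 1 onset /brw/ has 3 consonants (> 2) → illicit

lno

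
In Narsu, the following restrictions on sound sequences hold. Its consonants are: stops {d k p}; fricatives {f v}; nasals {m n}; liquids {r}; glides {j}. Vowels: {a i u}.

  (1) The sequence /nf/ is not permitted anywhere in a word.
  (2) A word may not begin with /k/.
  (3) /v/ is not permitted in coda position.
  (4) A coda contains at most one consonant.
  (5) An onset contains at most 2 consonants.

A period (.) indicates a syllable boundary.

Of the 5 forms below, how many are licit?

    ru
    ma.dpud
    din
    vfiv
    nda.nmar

ru — σ1 onset /r/, coda /∅/ ok → licit
ma.dpud — σ1 onset /m/, coda /∅/ ok; σ2 onset /dp/ (2C), coda /d/ ok → licit
din — σ1 onset /d/, coda /n/ ok → licit
vfiv — violates constraint 3: syllable 1 coda contains /v/ → illicit
nda.nmar — σ1 onset /nd/ (2C), coda /∅/ ok; σ2 onset /nm/ (2C), coda /r/ ok → licit
Licit: ru, ma.dpud, din, nda.nmar → 4.

4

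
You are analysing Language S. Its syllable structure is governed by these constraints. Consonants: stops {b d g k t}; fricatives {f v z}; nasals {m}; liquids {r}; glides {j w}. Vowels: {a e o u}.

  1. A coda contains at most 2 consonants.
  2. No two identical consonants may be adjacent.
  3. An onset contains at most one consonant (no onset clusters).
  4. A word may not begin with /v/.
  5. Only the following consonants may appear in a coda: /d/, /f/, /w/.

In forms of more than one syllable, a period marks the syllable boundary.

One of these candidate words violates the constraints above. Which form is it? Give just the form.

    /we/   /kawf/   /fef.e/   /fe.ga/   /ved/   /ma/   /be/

/ved/

/we/ — σ1 onset /w/, coda /∅/ ok → well-formed
/kawf/ — σ1 onset /k/, coda /wf/ (2C) ok → well-formed
/fef.e/ — σ1 onset /f/, coda /f/ ok; σ2 onset /∅/, coda /∅/ ok → well-formed
/fe.ga/ — σ1 onset /f/, coda /∅/ ok; σ2 onset /g/, coda /∅/ ok → well-formed
/ved/ — violates constraint 4: word begins with /v/ → ill-formed
/ma/ — σ1 onset /m/, coda /∅/ ok → well-formed
/be/ — σ1 onset /b/, coda /∅/ ok → well-formed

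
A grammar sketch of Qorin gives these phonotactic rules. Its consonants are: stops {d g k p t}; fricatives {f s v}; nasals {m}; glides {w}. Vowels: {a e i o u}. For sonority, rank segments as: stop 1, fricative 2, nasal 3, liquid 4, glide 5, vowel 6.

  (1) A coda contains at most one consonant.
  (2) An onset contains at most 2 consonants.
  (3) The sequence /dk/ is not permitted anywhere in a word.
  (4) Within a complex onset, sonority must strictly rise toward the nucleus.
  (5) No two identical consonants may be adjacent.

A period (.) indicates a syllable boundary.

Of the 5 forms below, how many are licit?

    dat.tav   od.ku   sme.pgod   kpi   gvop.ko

dat.tav — violates constraint 5: adjacent identical consonants /tt/ → illicit
od.ku — violates constraint 3: contains banned sequence /dk/ → illicit
sme.pgod — violates constraint 4: syllable 2 onset /pg/: /p/ (stop, 1) → /g/ (stop, 1) does not rise → illicit
kpi — violates constraint 4: syllable 1 onset /kp/: /k/ (stop, 1) → /p/ (stop, 1) does not rise → illicit
gvop.ko — σ1 onset /gv/ (1→2 rises), coda /p/ ok; σ2 onset /k/, coda /∅/ ok → licit
Licit: gvop.ko → 1.

1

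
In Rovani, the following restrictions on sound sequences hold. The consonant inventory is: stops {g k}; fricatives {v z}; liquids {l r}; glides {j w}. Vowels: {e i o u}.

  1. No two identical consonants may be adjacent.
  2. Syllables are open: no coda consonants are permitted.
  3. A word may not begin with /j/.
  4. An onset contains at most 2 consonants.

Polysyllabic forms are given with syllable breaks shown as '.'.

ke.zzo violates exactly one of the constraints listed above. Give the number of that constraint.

1

ke.zzo: adjacent identical consonants /zz/.
This is a violation of constraint 1: "No two identical consonants may be adjacent."
The remaining constraints (2, 3, 4) are satisfied.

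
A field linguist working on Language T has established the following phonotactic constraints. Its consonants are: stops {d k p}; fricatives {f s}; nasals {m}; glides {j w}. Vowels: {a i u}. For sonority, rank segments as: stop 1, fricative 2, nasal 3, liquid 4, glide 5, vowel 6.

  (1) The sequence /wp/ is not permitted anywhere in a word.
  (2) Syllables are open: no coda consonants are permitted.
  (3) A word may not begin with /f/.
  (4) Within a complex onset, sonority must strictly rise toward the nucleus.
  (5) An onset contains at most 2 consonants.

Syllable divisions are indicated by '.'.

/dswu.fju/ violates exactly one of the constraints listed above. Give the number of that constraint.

/dswu.fju/: syllable 1 onset /dsw/ has 3 consonants (> 2).
This is a violation of constraint 5: "An onset contains at most 2 consonants."
The remaining constraints (1, 2, 3, 4) are satisfied.

5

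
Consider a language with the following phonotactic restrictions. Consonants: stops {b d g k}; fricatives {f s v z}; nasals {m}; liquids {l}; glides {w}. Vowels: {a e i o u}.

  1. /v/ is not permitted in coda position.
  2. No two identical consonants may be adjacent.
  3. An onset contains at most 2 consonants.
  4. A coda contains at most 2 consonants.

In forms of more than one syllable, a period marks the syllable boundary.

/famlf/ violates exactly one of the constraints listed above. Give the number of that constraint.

/famlf/: syllable 1 coda /mlf/ has 3 consonants (> 2).
This is a violation of constraint 4: "A coda contains at most 2 consonants."
The remaining constraints (1, 2, 3) are satisfied.

4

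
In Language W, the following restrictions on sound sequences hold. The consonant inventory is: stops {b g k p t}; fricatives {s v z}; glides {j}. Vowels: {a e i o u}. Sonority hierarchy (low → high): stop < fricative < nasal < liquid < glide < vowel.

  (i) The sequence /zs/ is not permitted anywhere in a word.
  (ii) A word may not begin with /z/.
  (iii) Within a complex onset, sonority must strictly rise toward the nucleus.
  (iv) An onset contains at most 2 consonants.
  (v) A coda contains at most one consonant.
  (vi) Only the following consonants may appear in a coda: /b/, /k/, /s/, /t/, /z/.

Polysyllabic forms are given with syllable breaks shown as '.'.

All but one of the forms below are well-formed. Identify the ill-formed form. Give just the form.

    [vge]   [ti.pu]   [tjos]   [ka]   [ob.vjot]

[vge]

[vge] — violates constraint (iii): syllable 1 onset /vg/: /v/ (fricative, 2) → /g/ (stop, 1) does not rise → ill-formed
[ti.pu] — σ1 onset /t/, coda /∅/ ok; σ2 onset /p/, coda /∅/ ok → well-formed
[tjos] — σ1 onset /tj/ (1→5 rises), coda /s/ ok → well-formed
[ka] — σ1 onset /k/, coda /∅/ ok → well-formed
[ob.vjot] — σ1 onset /∅/, coda /b/ ok; σ2 onset /vj/ (2→5 rises), coda /t/ ok → well-formed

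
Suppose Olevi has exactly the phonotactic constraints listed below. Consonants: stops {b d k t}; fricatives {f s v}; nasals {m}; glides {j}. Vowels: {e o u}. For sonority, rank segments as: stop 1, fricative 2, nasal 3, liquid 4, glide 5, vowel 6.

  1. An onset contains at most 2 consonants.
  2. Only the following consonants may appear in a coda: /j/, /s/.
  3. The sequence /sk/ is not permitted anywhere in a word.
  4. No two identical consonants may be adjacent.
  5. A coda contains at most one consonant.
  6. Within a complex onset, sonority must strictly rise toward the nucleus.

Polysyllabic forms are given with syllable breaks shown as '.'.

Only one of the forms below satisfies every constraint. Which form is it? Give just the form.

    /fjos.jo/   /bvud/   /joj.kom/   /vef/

/fjos.jo/ — σ1 onset /fj/ (2→5 rises), coda /s/ ok; σ2 onset /j/, coda /∅/ ok → phonotactically legal
/bvud/ — violates constraint 2: syllable 1 coda contains /d/, which is not a licensed coda consonant → phonotactically illegal
/joj.kom/ — violates constraint 2: syllable 2 coda contains /m/, which is not a licensed coda consonant → phonotactically illegal
/vef/ — violates constraint 2: syllable 1 coda contains /f/, which is not a licensed coda consonant → phonotactically illegal

/fjos.jo/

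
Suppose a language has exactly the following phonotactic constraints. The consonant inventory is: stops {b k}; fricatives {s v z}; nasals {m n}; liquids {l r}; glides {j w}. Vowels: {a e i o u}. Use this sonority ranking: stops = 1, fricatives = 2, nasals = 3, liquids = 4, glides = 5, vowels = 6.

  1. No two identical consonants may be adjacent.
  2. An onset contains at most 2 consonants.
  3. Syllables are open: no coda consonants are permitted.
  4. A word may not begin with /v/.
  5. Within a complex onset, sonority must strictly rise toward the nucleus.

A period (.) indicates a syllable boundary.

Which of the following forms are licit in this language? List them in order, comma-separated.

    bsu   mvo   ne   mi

bsu, ne, mi

bsu — σ1 onset /bs/ (1→2 rises), coda /∅/ ok → licit
mvo — violates constraint 5: syllable 1 onset /mv/: /m/ (nasal, 3) → /v/ (fricative, 2) does not rise → illicit
ne — σ1 onset /n/, coda /∅/ ok → licit
mi — σ1 onset /m/, coda /∅/ ok → licit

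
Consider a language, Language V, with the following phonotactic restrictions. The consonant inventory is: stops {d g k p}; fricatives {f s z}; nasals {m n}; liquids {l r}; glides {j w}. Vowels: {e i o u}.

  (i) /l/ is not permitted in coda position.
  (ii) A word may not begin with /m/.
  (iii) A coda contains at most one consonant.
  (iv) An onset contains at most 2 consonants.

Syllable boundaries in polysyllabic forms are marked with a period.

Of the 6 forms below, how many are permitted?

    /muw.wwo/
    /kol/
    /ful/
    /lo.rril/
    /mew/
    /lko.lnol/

0

/muw.wwo/ — violates constraint (ii): word begins with /m/ → not permitted
/kol/ — violates constraint (i): syllable 1 coda contains /l/ → not permitted
/ful/ — violates constraint (i): syllable 1 coda contains /l/ → not permitted
/lo.rril/ — violates constraint (i): syllable 2 coda contains /l/ → not permitted
/mew/ — violates constraint (ii): word begins with /m/ → not permitted
/lko.lnol/ — violates constraint (i): syllable 2 coda contains /l/ → not permitted
No form is permitted → 0.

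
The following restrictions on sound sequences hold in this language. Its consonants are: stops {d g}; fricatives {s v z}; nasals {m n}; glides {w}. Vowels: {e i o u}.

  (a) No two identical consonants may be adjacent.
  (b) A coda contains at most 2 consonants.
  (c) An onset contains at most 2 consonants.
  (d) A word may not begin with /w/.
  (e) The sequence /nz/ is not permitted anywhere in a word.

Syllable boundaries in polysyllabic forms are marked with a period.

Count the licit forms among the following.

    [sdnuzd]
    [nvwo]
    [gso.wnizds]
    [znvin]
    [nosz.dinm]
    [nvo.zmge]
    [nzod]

[sdnuzd] — violates constraint (c): syllable 1 onset /sdn/ has 3 consonants (> 2) → illicit
[nvwo] — violates constraint (c): syllable 1 onset /nvw/ has 3 consonants (> 2) → illicit
[gso.wnizds] — violates constraint (b): syllable 2 coda /zds/ has 3 consonants (> 2) → illicit
[znvin] — violates constraint (c): syllable 1 onset /znv/ has 3 consonants (> 2) → illicit
[nosz.dinm] — σ1 onset /n/, coda /sz/ (2C) ok; σ2 onset /d/, coda /nm/ (2C) ok → licit
[nvo.zmge] — violates constraint (c): syllable 2 onset /zmg/ has 3 consonants (> 2) → illicit
[nzod] — violates constraint (e): contains banned sequence /nz/ → illicit
Licit: [nosz.dinm] → 1.

1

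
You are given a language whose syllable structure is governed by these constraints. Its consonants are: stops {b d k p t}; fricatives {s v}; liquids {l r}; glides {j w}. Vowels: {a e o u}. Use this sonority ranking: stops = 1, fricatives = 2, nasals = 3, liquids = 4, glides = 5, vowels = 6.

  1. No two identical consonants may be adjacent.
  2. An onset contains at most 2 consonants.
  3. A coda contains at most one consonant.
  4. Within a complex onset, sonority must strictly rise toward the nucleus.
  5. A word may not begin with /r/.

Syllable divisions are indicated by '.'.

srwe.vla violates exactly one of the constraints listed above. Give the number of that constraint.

2

srwe.vla: syllable 1 onset /srw/ has 3 consonants (> 2).
This is a violation of constraint 2: "An onset contains at most 2 consonants."
The remaining constraints (1, 3, 4, 5) are satisfied.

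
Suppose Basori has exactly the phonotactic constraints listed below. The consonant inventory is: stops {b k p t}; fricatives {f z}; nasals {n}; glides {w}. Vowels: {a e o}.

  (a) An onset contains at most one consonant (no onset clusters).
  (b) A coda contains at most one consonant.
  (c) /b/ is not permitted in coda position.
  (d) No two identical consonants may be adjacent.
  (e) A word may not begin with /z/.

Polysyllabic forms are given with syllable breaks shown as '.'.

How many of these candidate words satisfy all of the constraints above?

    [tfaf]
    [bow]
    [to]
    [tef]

3

[tfaf] — violates constraint (a): syllable 1 onset /tf/ has 2 consonants (> 1) → phonotactically illegal
[bow] — σ1 onset /b/, coda /w/ ok → phonotactically legal
[to] — σ1 onset /t/, coda /∅/ ok → phonotactically legal
[tef] — σ1 onset /t/, coda /f/ ok → phonotactically legal
Phonotactically legal: [bow], [to], [tef] → 3.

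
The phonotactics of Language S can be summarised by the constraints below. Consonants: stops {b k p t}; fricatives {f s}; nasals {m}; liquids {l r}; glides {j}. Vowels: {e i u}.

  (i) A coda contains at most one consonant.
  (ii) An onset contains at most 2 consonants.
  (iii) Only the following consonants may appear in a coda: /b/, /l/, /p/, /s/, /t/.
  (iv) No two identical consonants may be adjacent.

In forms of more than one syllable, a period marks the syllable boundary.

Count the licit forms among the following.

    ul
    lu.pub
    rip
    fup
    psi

5

ul — σ1 onset /∅/, coda /l/ ok → licit
lu.pub — σ1 onset /l/, coda /∅/ ok; σ2 onset /p/, coda /b/ ok → licit
rip — σ1 onset /r/, coda /p/ ok → licit
fup — σ1 onset /f/, coda /p/ ok → licit
psi — σ1 onset /ps/ (2C), coda /∅/ ok → licit
Licit: ul, lu.pub, rip, fup, psi → 5.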